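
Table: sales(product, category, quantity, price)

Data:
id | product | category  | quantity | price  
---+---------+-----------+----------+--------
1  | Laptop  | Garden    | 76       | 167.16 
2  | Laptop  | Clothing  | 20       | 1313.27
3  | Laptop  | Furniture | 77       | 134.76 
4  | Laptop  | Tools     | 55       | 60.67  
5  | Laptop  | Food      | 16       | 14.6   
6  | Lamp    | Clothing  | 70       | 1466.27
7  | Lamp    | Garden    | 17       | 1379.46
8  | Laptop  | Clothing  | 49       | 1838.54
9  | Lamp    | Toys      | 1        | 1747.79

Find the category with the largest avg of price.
SELECT category, AVG(price) as val
FROM sales
GROUP BY category
ORDER BY val DESC
LIMIT 1

Result: Toys with avg(price) = 1747.79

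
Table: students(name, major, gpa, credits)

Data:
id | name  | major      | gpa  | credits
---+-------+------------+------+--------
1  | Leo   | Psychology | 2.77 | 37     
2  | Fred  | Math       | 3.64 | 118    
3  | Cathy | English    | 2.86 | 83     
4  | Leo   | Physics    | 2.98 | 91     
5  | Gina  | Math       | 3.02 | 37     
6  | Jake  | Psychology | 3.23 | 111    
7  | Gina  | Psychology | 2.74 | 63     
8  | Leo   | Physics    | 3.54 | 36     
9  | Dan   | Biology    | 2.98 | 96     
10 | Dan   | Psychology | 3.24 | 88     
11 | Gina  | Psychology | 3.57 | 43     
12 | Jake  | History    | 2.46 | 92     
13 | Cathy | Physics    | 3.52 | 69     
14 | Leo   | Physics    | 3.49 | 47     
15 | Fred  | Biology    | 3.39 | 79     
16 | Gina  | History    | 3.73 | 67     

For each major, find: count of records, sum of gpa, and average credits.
SELECT major,
       COUNT(*) as cnt,
       SUM(gpa) as total_gpa,
       AVG(credits) as avg_credits
FROM students
GROUP BY major

Result:
  Biology: 2 records, 6.37 total gpa, 87.50 avg credits
  English: 1 records, 2.86 total gpa, 83.00 avg credits
  History: 2 records, 6.19 total gpa, 79.50 avg credits
  Math: 2 records, 6.66 total gpa, 77.50 avg credits
  Physics: 4 records, 13.53 total gpa, 60.75 avg credits
  Psychology: 5 records, 15.55 total gpa, 68.40 avg credits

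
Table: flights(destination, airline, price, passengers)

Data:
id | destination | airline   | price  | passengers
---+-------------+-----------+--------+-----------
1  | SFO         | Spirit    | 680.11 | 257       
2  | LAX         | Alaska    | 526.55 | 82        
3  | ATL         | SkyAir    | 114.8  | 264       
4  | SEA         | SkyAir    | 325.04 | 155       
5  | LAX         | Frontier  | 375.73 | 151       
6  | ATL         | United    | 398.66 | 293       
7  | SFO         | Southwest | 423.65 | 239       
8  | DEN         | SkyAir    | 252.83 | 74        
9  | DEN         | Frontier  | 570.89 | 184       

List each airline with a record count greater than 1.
SELECT airline, COUNT(*) as cnt
FROM flights
GROUP BY airline
HAVING COUNT(*) > 1

Result:
  Frontier: 2
  SkyAir: 3

Note: HAVING filters groups after aggregation, WHERE filters rows before.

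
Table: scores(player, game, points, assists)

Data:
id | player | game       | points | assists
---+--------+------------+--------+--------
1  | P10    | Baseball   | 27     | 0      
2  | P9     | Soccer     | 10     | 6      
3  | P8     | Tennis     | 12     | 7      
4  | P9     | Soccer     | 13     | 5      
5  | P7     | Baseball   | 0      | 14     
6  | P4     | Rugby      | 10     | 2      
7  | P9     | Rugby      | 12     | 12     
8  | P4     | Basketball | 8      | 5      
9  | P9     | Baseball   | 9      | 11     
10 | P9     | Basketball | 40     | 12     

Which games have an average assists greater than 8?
SELECT game, AVG(assists)
FROM scores
GROUP BY game
HAVING AVG(assists) > 8

Result:
  Baseball: avg=8.33
  Basketball: avg=8.50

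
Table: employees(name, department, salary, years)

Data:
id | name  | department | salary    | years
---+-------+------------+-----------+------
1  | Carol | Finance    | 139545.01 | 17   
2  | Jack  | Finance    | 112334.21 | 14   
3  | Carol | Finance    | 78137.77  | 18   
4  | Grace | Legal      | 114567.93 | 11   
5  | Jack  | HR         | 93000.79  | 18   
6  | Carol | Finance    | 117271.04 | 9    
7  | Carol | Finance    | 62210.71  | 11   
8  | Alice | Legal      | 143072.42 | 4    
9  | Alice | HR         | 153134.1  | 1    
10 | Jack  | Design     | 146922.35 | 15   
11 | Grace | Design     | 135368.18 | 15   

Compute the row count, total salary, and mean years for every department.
SELECT department,
       COUNT(*) as cnt,
       SUM(salary) as total_salary,
       AVG(years) as avg_years
FROM employees
GROUP BY department

Result:
  Design: 2 records, 282290.53 total salary, 15.00 avg years
  Finance: 5 records, 509498.74 total salary, 13.80 avg years
  HR: 2 records, 246134.89 total salary, 9.50 avg years
  Legal: 2 records, 257640.35 total salary, 7.50 avg years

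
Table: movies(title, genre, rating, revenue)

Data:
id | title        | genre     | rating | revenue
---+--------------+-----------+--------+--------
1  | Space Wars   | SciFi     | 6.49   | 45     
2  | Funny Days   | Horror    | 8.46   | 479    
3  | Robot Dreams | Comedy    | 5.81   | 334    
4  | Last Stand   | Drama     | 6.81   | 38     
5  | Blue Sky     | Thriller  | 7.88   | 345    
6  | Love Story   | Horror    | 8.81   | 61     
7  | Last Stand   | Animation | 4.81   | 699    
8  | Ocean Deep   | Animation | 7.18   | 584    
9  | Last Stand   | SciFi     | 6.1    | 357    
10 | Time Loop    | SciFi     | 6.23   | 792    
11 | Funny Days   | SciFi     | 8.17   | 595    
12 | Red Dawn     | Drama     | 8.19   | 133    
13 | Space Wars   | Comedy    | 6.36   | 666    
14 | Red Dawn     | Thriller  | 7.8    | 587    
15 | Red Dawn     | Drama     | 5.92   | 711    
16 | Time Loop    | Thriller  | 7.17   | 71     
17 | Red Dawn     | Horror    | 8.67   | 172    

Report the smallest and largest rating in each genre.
SELECT genre, MIN(rating), MAX(rating)
FROM movies
GROUP BY genre

Result:
  Animation: min=4.81, max=7.18
  Comedy: min=5.81, max=6.36
  Drama: min=5.92, max=8.19
  Horror: min=8.46, max=8.81
  SciFi: min=6.10, max=8.17
  Thriller: min=7.17, max=7.88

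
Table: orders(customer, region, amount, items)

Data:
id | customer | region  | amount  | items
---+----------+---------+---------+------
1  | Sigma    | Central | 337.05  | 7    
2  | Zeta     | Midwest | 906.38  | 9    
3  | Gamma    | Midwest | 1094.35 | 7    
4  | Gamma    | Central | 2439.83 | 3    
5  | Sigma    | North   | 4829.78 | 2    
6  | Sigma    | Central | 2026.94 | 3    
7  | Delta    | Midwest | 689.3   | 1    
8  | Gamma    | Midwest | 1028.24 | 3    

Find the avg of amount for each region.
SELECT region, AVG(amount) as result
FROM orders
GROUP BY region

Result:
  Central: 1601.27
  Midwest: 929.57
  North: 4829.78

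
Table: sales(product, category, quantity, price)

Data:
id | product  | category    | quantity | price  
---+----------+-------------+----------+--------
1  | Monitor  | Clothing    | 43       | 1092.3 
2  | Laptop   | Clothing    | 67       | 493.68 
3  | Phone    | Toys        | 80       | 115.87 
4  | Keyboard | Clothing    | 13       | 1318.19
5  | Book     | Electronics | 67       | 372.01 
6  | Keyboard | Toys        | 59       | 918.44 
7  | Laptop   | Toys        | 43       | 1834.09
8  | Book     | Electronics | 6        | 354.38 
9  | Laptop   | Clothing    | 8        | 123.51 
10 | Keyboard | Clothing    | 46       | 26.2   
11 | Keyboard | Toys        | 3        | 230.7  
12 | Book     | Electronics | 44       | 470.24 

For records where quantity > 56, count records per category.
SELECT category, COUNT(*)
FROM sales
WHERE quantity > 56
GROUP BY category

Note: WHERE filters rows before grouping.

Result:
  Clothing: 1
  Electronics: 1
  Toys: 2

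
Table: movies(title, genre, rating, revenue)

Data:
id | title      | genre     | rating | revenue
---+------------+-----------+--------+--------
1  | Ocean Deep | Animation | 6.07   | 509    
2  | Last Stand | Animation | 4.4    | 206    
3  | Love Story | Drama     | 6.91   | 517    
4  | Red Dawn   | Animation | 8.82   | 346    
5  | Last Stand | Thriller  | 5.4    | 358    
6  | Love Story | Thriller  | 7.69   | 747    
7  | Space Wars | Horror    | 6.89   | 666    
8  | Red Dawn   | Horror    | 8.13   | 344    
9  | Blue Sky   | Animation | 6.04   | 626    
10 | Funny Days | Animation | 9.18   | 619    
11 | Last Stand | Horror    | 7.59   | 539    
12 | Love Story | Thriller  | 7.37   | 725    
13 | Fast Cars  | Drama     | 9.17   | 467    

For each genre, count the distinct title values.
SELECT genre, COUNT(DISTINCT title)
FROM movies
GROUP BY genre

Result:
  Animation: 5 distinct
  Drama: 2 distinct
  Horror: 3 distinct
  Thriller: 2 distinct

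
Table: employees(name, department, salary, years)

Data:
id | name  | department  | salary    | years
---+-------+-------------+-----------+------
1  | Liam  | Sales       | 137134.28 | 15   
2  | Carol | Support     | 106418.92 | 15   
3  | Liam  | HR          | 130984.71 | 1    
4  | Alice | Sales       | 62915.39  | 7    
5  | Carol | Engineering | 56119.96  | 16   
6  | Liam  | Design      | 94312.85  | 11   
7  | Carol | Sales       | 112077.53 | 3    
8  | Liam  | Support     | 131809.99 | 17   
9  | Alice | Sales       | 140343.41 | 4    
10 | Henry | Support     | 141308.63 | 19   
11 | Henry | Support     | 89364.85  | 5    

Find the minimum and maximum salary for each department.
SELECT department, MIN(salary), MAX(salary)
FROM employees
GROUP BY department

Result:
  Design: min=94312.85, max=94312.85
  Engineering: min=56119.96, max=56119.96
  HR: min=130984.71, max=130984.71
  Sales: min=62915.39, max=140343.41
  Support: min=89364.85, max=141308.63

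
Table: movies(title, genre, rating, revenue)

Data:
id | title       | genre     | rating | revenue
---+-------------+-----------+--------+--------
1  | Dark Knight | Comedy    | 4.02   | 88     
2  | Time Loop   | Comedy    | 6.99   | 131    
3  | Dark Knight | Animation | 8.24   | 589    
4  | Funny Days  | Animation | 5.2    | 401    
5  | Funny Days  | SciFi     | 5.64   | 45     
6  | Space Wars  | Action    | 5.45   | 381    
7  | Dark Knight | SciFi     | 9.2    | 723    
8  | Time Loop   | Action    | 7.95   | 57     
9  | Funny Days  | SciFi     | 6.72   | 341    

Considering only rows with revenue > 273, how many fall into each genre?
SELECT genre, COUNT(*)
FROM movies
WHERE revenue > 273
GROUP BY genre

Note: WHERE filters rows before grouping.

Result:
  Action: 1
  Animation: 2
  SciFi: 2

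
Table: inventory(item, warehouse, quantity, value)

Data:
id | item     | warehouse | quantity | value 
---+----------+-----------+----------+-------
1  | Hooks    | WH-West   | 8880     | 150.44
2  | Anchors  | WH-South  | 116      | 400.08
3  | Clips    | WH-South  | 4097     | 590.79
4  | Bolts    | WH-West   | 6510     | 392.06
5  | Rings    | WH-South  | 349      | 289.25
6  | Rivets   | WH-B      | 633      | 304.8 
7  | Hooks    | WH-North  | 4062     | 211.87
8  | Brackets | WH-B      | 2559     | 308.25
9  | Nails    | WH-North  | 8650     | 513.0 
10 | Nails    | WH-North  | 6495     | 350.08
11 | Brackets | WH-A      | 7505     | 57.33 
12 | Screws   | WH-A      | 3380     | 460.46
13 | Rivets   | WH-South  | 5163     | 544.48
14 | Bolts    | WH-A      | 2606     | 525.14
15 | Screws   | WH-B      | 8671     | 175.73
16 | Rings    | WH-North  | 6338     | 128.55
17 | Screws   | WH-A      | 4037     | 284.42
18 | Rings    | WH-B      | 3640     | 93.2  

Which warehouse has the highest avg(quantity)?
SELECT warehouse, AVG(quantity) as val
FROM inventory
GROUP BY warehouse
ORDER BY val DESC
LIMIT 1

Result: WH-West with avg(quantity) = 7695.00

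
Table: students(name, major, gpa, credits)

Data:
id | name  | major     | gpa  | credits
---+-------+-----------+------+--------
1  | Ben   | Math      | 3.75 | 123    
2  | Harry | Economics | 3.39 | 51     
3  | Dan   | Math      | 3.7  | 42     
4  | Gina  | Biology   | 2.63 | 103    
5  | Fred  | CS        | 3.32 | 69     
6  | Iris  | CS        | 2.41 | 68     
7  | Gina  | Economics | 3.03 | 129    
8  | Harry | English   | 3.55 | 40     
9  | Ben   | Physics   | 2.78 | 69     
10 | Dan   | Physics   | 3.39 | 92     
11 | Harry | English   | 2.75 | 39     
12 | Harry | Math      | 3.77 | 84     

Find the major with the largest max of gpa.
SELECT major, MAX(gpa) as val
FROM students
GROUP BY major
ORDER BY val DESC
LIMIT 1

Result: Math with max(gpa) = 3.77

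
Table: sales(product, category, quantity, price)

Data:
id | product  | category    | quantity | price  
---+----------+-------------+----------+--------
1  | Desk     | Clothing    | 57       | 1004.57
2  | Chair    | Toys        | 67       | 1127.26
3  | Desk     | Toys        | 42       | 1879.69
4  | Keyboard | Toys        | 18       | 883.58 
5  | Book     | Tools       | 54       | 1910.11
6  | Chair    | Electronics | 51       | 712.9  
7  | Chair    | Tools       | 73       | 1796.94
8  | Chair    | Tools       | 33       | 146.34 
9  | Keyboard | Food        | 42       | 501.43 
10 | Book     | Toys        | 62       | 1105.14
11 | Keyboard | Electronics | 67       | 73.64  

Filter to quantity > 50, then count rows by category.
SELECT category, COUNT(*)
FROM sales
WHERE quantity > 50
GROUP BY category

Note: WHERE filters rows before grouping.

Result:
  Clothing: 1
  Electronics: 2
  Tools: 2
  Toys: 2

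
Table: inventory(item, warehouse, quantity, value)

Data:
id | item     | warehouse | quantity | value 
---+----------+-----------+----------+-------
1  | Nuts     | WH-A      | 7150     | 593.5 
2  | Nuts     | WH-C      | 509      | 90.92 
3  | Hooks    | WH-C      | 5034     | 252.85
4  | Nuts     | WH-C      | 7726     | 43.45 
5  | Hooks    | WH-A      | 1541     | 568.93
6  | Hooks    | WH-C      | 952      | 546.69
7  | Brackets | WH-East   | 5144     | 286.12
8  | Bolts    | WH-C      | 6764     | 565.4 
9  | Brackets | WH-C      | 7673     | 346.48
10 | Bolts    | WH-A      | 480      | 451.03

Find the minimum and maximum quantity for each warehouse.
SELECT warehouse, MIN(quantity), MAX(quantity)
FROM inventory
GROUP BY warehouse

Result:
  WH-A: min=480, max=7150
  WH-C: min=509, max=7726
  WH-East: min=5144, max=5144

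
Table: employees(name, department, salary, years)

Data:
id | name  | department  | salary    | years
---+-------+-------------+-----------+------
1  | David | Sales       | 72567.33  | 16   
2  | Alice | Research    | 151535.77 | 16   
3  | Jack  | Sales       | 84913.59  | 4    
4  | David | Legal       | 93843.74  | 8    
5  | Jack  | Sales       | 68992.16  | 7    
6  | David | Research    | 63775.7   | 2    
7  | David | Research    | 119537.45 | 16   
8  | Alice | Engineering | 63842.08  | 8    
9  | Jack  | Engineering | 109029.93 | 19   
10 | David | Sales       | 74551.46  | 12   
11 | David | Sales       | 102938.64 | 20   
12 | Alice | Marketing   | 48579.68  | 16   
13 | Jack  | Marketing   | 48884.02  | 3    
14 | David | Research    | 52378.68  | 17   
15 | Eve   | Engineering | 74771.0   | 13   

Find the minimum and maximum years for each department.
SELECT department, MIN(years), MAX(years)
FROM employees
GROUP BY department

Result:
  Engineering: min=8, max=19
  Legal: min=8, max=8
  Marketing: min=3, max=16
  Research: min=2, max=17
  Sales: min=4, max=20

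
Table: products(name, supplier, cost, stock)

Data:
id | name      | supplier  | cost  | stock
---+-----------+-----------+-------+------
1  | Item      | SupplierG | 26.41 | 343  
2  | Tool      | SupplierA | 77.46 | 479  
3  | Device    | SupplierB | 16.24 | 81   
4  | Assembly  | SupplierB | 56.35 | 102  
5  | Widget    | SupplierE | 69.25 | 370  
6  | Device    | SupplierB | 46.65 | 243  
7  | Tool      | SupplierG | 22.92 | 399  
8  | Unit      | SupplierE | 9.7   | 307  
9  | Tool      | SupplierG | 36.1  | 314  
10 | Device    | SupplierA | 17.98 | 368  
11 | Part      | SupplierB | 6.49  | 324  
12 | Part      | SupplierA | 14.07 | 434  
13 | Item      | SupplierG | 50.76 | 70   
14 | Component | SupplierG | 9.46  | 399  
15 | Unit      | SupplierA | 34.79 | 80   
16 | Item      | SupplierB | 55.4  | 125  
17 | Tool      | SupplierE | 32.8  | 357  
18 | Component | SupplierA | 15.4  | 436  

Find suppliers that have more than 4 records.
SELECT supplier, COUNT(*) as cnt
FROM products
GROUP BY supplier
HAVING COUNT(*) > 4

Result:
  SupplierA: 5
  SupplierB: 5
  SupplierG: 5

Note: HAVING filters groups after aggregation, WHERE filters rows before.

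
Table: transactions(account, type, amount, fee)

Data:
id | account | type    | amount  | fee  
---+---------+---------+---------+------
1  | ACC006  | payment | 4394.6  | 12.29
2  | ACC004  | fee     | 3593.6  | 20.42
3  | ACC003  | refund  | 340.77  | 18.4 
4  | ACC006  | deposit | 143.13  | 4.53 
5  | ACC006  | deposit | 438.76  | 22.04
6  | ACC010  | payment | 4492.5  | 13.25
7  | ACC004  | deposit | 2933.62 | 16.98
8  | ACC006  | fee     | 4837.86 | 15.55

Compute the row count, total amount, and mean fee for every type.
SELECT type,
       COUNT(*) as cnt,
       SUM(amount) as total_amount,
       AVG(fee) as avg_fee
FROM transactions
GROUP BY type

Result:
  deposit: 3 records, 3515.51 total amount, 14.52 avg fee
  fee: 2 records, 8431.46 total amount, 17.99 avg fee
  payment: 2 records, 8887.10 total amount, 12.77 avg fee
  refund: 1 records, 340.77 total amount, 18.40 avg fee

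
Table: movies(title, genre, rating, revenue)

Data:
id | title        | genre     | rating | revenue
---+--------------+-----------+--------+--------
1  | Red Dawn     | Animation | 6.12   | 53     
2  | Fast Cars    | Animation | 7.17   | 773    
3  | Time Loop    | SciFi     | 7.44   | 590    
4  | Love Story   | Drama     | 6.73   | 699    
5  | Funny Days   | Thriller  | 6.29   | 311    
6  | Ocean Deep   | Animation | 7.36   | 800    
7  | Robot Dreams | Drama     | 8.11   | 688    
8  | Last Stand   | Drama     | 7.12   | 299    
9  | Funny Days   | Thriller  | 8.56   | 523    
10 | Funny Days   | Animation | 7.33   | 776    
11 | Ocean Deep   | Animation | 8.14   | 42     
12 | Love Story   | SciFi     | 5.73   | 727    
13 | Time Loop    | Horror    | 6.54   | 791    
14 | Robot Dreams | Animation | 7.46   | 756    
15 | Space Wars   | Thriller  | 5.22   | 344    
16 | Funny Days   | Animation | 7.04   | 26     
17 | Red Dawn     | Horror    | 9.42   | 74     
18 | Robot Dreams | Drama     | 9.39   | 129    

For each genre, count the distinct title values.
SELECT genre, COUNT(DISTINCT title)
FROM movies
GROUP BY genre

Result:
  Animation: 5 distinct
  Drama: 3 distinct
  Horror: 2 distinct
  SciFi: 2 distinct
  Thriller: 2 distinct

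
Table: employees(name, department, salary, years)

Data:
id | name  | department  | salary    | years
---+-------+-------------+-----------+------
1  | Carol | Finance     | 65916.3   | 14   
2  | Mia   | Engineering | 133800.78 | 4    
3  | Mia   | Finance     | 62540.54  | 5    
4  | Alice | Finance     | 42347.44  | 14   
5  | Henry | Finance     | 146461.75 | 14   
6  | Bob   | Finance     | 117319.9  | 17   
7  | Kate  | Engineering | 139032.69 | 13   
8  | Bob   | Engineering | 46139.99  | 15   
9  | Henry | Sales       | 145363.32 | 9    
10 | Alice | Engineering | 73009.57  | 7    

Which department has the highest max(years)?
SELECT department, MAX(years) as val
FROM employees
GROUP BY department
ORDER BY val DESC
LIMIT 1

Result: Finance with max(years) = 17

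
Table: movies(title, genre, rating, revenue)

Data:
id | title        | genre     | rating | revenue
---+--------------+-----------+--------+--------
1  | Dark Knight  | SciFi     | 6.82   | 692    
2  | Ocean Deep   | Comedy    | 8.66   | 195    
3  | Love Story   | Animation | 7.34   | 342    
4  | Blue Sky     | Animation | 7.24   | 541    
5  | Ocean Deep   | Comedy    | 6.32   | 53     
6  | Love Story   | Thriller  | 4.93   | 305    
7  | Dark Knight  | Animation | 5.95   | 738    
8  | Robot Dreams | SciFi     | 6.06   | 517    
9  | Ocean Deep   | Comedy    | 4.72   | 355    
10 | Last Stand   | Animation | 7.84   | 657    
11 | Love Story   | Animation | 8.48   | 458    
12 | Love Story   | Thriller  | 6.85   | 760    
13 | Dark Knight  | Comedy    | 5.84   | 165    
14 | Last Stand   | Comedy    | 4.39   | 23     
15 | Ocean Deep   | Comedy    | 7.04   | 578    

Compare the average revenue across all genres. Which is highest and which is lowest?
SELECT genre, AVG(revenue)
FROM movies
GROUP BY genre
ORDER BY AVG(revenue)

All groups:
  Comedy: 228.17
  Thriller: 532.50
  Animation: 547.20
  SciFi: 604.50

Highest: SciFi (604.50)
Lowest: Comedy (228.17)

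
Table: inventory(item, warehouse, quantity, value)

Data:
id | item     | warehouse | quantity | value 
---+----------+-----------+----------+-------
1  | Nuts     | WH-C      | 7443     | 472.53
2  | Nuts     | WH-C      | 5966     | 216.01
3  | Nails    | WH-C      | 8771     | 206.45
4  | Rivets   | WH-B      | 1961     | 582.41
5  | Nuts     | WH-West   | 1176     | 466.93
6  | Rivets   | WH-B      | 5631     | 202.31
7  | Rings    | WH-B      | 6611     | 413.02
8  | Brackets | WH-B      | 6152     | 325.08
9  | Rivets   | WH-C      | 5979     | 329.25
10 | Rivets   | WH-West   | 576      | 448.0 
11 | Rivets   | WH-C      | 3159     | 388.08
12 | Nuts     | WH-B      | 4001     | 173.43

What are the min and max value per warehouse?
SELECT warehouse, MIN(value), MAX(value)
FROM inventory
GROUP BY warehouse

Result:
  WH-B: min=173.43, max=582.41
  WH-C: min=206.45, max=472.53
  WH-West: min=448.00, max=466.93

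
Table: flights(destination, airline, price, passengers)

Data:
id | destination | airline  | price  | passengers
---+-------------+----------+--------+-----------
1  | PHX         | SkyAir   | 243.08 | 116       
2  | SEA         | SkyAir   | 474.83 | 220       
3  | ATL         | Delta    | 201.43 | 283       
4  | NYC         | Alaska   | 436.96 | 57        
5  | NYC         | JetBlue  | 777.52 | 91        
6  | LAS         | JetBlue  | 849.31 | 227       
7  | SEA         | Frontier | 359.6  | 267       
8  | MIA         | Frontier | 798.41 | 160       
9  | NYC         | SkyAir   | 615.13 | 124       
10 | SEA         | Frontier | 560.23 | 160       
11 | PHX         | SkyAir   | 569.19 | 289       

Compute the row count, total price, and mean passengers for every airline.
SELECT airline,
       COUNT(*) as cnt,
       SUM(price) as total_price,
       AVG(passengers) as avg_passengers
FROM flights
GROUP BY airline

Result:
  Alaska: 1 records, 436.96 total price, 57.00 avg passengers
  Delta: 1 records, 201.43 total price, 283.00 avg passengers
  Frontier: 3 records, 1718.24 total price, 195.67 avg passengers
  JetBlue: 2 records, 1626.83 total price, 159.00 avg passengers
  SkyAir: 4 records, 1902.23 total price, 187.25 avg passengers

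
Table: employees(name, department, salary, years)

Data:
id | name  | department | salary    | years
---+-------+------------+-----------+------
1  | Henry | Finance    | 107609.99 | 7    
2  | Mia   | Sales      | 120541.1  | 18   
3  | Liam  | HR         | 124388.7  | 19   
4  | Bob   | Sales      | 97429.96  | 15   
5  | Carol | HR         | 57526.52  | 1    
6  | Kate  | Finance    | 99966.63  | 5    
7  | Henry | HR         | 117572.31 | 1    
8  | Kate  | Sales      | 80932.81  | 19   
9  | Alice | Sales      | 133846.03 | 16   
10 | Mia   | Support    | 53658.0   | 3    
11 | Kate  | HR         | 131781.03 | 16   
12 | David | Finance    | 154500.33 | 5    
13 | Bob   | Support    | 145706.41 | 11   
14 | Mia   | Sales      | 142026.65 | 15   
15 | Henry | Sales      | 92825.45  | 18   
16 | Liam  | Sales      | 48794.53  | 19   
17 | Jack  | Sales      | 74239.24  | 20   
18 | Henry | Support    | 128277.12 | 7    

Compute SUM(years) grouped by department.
SELECT department, SUM(years) as result
FROM employees
GROUP BY department

Result:
  Finance: 17
  HR: 37
  Sales: 140
  Support: 21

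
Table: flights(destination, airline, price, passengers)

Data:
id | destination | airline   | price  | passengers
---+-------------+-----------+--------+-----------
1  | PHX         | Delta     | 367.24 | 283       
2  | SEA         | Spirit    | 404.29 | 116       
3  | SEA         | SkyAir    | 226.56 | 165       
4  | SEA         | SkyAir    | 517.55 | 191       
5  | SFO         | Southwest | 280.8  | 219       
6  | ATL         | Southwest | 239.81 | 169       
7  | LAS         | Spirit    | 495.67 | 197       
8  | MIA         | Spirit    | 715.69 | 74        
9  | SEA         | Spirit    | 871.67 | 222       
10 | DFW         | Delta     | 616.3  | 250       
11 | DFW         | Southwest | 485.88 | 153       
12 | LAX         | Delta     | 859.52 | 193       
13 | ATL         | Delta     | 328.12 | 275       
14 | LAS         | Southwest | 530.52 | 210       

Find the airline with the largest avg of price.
SELECT airline, AVG(price) as val
FROM flights
GROUP BY airline
ORDER BY val DESC
LIMIT 1

Result: Spirit with avg(price) = 621.83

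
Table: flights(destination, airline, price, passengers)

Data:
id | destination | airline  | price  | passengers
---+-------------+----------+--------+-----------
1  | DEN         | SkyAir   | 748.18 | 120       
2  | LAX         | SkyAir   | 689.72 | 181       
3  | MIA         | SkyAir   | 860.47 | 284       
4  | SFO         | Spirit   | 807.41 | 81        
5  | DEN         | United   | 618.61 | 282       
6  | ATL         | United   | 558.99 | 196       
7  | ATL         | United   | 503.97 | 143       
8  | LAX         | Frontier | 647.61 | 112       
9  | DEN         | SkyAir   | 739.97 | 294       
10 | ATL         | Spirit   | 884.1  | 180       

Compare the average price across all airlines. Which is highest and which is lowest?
SELECT airline, AVG(price)
FROM flights
GROUP BY airline
ORDER BY AVG(price)

All groups:
  United: 560.52
  Frontier: 647.61
  SkyAir: 759.59
  Spirit: 845.76

Highest: Spirit (845.76)
Lowest: United (560.52)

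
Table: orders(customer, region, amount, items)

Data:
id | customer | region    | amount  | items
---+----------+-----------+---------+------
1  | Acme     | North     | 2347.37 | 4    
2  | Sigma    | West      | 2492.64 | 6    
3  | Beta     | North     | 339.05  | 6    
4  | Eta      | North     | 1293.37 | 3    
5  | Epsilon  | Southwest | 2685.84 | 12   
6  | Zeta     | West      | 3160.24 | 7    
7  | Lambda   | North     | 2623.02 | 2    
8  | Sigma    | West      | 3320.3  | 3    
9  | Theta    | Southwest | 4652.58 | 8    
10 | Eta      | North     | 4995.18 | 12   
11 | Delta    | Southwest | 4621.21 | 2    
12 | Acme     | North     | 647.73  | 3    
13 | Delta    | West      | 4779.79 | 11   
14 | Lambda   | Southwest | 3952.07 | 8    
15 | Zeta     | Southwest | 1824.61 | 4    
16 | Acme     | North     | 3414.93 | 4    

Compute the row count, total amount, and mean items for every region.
SELECT region,
       COUNT(*) as cnt,
       SUM(amount) as total_amount,
       AVG(items) as avg_items
FROM orders
GROUP BY region

Result:
  North: 7 records, 15660.65 total amount, 4.86 avg items
  Southwest: 5 records, 17736.31 total amount, 6.80 avg items
  West: 4 records, 13752.97 total amount, 6.75 avg items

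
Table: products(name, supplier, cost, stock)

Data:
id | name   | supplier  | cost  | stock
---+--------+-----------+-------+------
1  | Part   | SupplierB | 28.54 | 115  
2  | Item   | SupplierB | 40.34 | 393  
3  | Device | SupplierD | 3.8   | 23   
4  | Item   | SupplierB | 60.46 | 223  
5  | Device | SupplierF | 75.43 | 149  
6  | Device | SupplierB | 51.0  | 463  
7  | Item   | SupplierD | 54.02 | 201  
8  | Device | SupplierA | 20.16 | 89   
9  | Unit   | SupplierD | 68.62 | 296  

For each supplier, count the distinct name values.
SELECT supplier, COUNT(DISTINCT name)
FROM products
GROUP BY supplier

Result:
  SupplierA: 1 distinct
  SupplierB: 3 distinct
  SupplierD: 3 distinct
  SupplierF: 1 distinct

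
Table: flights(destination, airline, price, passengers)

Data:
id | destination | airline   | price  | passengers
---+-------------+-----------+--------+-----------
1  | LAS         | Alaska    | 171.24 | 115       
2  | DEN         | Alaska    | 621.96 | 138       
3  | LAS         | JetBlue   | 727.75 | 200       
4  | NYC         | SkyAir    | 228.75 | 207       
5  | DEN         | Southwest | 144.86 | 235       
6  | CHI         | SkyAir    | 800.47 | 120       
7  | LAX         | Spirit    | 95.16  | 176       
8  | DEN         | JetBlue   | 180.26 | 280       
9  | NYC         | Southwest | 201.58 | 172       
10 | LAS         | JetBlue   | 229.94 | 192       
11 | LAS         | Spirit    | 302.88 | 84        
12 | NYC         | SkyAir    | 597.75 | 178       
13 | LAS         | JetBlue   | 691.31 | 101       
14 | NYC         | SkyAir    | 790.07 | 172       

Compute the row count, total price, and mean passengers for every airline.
SELECT airline,
       COUNT(*) as cnt,
       SUM(price) as total_price,
       AVG(passengers) as avg_passengers
FROM flights
GROUP BY airline

Result:
  Alaska: 2 records, 793.20 total price, 126.50 avg passengers
  JetBlue: 4 records, 1829.26 total price, 193.25 avg passengers
  SkyAir: 4 records, 2417.04 total price, 169.25 avg passengers
  Southwest: 2 records, 346.44 total price, 203.50 avg passengers
  Spirit: 2 records, 398.04 total price, 130.00 avg passengers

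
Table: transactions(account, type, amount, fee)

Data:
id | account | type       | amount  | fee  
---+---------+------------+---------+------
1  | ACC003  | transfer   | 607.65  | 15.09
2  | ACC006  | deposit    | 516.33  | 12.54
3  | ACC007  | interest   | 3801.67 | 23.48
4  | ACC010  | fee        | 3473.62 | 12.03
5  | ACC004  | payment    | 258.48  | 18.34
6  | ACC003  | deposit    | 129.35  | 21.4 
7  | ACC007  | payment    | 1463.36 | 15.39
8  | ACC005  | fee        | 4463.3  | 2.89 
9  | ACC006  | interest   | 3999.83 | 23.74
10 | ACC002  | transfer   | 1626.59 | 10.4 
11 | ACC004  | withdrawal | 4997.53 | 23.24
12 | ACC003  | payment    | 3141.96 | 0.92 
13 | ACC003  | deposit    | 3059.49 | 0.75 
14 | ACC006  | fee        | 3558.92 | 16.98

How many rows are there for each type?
SELECT type, COUNT(*) as count
FROM transactions
GROUP BY type

Result:
  deposit: 3
  fee: 3
  interest: 2
  payment: 3
  transfer: 2
  withdrawal: 1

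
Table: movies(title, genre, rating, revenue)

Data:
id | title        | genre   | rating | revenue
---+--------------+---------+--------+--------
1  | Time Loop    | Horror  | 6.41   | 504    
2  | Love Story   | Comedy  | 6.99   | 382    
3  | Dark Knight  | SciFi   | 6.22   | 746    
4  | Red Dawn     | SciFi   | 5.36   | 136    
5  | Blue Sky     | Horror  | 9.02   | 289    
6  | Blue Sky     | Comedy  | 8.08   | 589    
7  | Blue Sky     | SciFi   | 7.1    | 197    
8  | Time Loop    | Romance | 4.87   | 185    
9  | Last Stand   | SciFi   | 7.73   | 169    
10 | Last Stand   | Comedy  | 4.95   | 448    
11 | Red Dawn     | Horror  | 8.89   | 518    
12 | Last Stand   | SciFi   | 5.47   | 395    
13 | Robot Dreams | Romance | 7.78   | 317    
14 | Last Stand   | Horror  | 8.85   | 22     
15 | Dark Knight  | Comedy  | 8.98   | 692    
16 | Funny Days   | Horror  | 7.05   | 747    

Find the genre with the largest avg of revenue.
SELECT genre, AVG(revenue) as val
FROM movies
GROUP BY genre
ORDER BY val DESC
LIMIT 1

Result: Comedy with avg(revenue) = 527.75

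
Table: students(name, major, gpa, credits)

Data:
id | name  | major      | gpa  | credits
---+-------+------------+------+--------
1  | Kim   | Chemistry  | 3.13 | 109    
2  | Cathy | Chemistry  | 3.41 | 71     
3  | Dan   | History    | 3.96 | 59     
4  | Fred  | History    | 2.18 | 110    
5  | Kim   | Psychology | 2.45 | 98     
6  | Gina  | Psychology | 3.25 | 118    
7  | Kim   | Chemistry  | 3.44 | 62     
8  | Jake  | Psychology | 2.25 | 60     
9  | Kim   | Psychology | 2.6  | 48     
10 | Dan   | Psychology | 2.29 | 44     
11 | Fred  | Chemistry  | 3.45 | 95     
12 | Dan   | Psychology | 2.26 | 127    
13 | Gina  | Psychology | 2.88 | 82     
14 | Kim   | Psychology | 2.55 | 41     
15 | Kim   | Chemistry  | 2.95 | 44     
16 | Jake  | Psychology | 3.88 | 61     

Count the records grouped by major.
SELECT major, COUNT(*) as count
FROM students
GROUP BY major

Result:
  Chemistry: 5
  History: 2
  Psychology: 9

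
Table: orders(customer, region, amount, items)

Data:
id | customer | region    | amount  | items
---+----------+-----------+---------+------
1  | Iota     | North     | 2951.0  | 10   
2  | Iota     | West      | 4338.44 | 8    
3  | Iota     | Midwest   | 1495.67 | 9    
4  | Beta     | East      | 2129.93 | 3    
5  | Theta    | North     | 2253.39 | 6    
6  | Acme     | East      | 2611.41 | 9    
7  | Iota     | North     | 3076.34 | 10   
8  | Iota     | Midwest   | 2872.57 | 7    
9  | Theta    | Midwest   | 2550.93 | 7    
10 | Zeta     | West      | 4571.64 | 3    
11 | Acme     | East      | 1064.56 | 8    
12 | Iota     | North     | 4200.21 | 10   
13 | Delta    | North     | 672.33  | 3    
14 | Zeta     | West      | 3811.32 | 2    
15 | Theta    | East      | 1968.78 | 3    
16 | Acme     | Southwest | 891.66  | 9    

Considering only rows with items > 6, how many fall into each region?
SELECT region, COUNT(*)
FROM orders
WHERE items > 6
GROUP BY region

Note: WHERE filters rows before grouping.

Result:
  East: 2
  Midwest: 3
  North: 3
  Southwest: 1
  West: 1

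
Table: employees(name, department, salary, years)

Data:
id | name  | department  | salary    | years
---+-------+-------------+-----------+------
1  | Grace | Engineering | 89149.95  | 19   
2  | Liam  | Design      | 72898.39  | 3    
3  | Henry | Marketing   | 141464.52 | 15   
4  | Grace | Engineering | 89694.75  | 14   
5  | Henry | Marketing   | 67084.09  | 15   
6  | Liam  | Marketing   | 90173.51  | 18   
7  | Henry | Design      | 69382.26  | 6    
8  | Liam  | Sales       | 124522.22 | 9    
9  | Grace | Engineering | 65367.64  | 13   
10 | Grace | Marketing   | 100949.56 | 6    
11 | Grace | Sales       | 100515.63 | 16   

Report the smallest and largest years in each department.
SELECT department, MIN(years), MAX(years)
FROM employees
GROUP BY department

Result:
  Design: min=3, max=6
  Engineering: min=13, max=19
  Marketing: min=6, max=18
  Sales: min=9, max=16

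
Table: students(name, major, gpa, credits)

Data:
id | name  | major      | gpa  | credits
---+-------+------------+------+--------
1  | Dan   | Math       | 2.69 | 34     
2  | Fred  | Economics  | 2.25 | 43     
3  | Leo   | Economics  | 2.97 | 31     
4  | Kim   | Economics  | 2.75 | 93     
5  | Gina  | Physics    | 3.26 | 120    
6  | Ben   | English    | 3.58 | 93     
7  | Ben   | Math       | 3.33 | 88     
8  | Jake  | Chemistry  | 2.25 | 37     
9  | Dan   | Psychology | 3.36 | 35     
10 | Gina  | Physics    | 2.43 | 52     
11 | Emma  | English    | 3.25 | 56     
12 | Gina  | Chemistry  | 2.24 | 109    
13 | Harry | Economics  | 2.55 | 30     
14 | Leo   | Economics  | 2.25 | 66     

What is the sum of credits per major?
SELECT major, SUM(credits) as result
FROM students
GROUP BY major

Result:
  Chemistry: 146
  Economics: 263
  English: 149
  Math: 122
  Physics: 172
  Psychology: 35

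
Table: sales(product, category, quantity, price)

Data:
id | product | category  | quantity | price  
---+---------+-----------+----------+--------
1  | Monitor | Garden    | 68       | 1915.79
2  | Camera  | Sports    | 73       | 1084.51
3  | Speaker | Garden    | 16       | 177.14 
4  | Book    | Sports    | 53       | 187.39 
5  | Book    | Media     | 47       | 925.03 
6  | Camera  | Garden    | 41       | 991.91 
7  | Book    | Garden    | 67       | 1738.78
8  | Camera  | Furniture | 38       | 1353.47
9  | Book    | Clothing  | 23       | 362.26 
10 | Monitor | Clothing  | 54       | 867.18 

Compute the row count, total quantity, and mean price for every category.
SELECT category,
       COUNT(*) as cnt,
       SUM(quantity) as total_quantity,
       AVG(price) as avg_price
FROM sales
GROUP BY category

Result:
  Clothing: 2 records, 77 total quantity, 614.72 avg price
  Furniture: 1 records, 38 total quantity, 1353.47 avg price
  Garden: 4 records, 192 total quantity, 1205.91 avg price
  Media: 1 records, 47 total quantity, 925.03 avg price
  Sports: 2 records, 126 total quantity, 635.95 avg price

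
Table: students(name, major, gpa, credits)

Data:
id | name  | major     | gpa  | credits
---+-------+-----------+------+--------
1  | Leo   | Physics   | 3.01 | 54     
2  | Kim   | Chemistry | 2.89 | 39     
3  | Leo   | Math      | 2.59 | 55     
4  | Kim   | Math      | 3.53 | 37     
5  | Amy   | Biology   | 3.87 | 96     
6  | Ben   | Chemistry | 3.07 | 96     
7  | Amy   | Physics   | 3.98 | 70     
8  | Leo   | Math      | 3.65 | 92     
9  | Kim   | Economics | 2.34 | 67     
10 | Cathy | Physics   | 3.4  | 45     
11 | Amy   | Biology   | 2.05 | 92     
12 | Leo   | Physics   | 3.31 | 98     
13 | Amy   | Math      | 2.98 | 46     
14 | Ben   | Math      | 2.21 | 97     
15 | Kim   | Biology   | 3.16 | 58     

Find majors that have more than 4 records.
SELECT major, COUNT(*) as cnt
FROM students
GROUP BY major
HAVING COUNT(*) > 4

Result:
  Math: 5

Note: HAVING filters groups after aggregation, WHERE filters rows before.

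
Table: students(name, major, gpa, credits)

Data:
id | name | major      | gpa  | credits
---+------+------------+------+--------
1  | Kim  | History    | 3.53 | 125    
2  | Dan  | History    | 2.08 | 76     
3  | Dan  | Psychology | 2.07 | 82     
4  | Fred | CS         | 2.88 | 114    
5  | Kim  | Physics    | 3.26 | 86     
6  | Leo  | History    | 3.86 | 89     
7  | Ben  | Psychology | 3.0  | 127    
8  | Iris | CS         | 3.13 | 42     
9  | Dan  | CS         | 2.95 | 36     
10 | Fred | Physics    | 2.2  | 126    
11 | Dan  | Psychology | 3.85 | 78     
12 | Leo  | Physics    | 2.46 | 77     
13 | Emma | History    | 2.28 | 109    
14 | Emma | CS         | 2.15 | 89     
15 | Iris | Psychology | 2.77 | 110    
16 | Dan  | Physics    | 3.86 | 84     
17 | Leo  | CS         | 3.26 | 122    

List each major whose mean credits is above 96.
SELECT major, AVG(credits)
FROM students
GROUP BY major
HAVING AVG(credits) > 96

Result:
  History: avg=99.75
  Psychology: avg=99.25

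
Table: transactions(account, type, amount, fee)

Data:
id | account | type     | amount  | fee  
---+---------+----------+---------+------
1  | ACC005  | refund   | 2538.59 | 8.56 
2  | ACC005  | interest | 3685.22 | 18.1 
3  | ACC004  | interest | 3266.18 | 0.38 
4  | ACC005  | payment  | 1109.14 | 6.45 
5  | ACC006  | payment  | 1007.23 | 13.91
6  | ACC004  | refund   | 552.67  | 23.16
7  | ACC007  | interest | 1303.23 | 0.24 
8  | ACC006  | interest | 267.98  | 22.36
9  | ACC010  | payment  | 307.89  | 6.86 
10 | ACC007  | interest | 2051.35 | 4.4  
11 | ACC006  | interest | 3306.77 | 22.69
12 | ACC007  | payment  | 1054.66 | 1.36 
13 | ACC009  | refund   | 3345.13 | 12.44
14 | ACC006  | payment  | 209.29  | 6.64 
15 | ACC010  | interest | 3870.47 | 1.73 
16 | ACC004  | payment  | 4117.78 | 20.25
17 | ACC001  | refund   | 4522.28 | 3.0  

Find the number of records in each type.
SELECT type, COUNT(*) as count
FROM transactions
GROUP BY type

Result:
  interest: 7
  payment: 6
  refund: 4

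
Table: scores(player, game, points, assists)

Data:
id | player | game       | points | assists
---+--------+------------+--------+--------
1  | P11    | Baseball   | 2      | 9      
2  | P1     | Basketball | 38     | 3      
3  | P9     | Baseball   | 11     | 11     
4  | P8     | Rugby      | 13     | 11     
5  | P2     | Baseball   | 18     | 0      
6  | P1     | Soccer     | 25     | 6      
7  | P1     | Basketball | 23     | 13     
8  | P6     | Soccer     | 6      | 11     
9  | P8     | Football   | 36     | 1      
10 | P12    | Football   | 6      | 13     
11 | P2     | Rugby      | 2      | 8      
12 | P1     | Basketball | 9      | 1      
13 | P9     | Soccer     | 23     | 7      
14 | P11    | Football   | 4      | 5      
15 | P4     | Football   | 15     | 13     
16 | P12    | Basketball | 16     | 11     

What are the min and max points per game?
SELECT game, MIN(points), MAX(points)
FROM scores
GROUP BY game

Result:
  Baseball: min=2, max=18
  Basketball: min=9, max=38
  Football: min=4, max=36
  Rugby: min=2, max=13
  Soccer: min=6, max=25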